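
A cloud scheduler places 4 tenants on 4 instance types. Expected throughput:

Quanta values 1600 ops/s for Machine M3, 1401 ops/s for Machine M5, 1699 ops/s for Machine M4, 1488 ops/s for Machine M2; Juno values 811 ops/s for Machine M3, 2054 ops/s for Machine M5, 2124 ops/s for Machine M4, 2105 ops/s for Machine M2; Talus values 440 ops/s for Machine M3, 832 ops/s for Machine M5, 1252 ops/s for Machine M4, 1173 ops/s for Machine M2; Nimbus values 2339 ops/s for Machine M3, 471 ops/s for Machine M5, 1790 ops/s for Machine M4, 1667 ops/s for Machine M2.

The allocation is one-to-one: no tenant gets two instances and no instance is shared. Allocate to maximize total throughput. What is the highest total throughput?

Treat this as an assignment problem: match each tenant to one instance.
Optimal: Quanta→Machine M4 (1699 ops/s), Juno→Machine M5 (2054 ops/s), Talus→Machine M2 (1173 ops/s), Nimbus→Machine M3 (2339 ops/s) — total 1699+2054+1173+2339 = 7265 ops/s.
Max-entry greedy (repeatedly take the single best remaining cell) gives 6783 ops/s, worse by 482.
Next-best assignment: Quanta→Machine M2, Juno→Machine M5, Talus→Machine M4, Nimbus→Machine M3 = 7133 ops/s.
Swapping Juno↔Nimbus (Juno→Machine M3 811 ops/s, Nimbus→Machine M5 471 ops/s) loses 3111.

Maximum total: 7265 ops/s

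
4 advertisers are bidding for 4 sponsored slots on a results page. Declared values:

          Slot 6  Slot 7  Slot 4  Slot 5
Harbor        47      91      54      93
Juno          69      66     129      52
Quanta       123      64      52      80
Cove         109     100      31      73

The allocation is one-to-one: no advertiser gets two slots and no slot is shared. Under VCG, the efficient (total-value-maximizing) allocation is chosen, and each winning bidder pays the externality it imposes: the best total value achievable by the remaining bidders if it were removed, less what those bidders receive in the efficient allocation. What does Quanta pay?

Quanta pays $9.

Efficient allocation: Harbor→Slot 5 ($93), Juno→Slot 4 ($129), Quanta→Slot 6 ($123), Cove→Slot 7 ($100); total welfare W = $445.
Quanta receives Slot 6 at value $123, so the others get W − 123 = $322.
Without Quanta: best allocation of the remaining 3 bidders over all 4 slots is Harbor→Slot 5 ($93), Juno→Slot 4 ($129), Cove→Slot 6 ($109), total $331.
VCG payment = (others' best without Quanta) − (others' welfare with Quanta) = 331 − 322 = $9.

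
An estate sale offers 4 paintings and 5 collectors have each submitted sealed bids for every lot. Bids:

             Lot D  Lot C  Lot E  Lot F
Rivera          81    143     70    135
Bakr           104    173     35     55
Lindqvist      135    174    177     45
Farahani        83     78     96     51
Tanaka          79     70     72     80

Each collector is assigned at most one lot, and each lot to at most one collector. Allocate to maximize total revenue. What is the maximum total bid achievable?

Optimal: Farahani→Lot D ($83), Bakr→Lot C ($173), Lindqvist→Lot E ($177), Rivera→Lot F ($135) — total 83+173+177+135 = $568.
Row-greedy (each collector in turn takes its best remaining lot) gives $475, worse by 93.
Next-best assignment: Tanaka→Lot D, Bakr→Lot C, Lindqvist→Lot E, Rivera→Lot F = $564.
No other one-to-one assignment exceeds $568.

Maximum total: $568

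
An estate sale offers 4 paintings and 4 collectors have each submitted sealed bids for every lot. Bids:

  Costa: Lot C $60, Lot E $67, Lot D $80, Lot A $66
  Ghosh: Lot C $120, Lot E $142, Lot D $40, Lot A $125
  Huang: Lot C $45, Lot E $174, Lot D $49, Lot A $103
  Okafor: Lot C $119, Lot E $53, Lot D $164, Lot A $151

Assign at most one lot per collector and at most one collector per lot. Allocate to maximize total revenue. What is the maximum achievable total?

Max total: $525

Optimal: Costa→Lot D ($80), Ghosh→Lot C ($120), Huang→Lot E ($174), Okafor→Lot A ($151) — total 80+120+174+151 = $525.
Every other assignment is strictly worse.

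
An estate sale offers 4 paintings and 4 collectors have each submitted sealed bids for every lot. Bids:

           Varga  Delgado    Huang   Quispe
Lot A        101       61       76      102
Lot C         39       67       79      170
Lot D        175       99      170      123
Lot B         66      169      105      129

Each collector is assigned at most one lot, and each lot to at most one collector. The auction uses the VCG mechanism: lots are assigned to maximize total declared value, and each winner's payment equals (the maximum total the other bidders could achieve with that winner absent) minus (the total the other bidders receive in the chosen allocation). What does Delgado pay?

Delgado pays $9.

Efficient allocation: Varga→Lot A ($101), Delgado→Lot B ($169), Huang→Lot D ($170), Quispe→Lot C ($170); total welfare W = $610.
Delgado receives Lot B at value $169, so the others get W − 169 = $441.
Without Delgado: best allocation of the remaining 3 bidders over all 4 lots is Varga→Lot D ($175), Huang→Lot B ($105), Quispe→Lot C ($170), total $450.
VCG payment = (others' best without Delgado) − (others' welfare with Delgado) = 450 − 441 = $9.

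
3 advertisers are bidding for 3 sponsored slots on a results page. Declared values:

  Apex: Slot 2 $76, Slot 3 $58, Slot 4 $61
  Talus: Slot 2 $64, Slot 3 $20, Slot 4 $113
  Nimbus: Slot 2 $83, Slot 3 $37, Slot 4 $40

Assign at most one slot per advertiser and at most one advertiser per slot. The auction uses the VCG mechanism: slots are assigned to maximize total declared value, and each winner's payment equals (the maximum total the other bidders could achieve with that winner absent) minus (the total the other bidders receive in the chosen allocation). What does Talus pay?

Talus pays $3.

Efficient allocation: Apex→Slot 3 ($58), Talus→Slot 4 ($113), Nimbus→Slot 2 ($83); total welfare W = $254.
Talus receives Slot 4 at value $113, so the others get W − 113 = $141.
Without Talus: best allocation of the remaining 2 bidders over all 3 slots is Apex→Slot 4 ($61), Nimbus→Slot 2 ($83), total $144.
VCG payment = (others' best without Talus) − (others' welfare with Talus) = 144 − 141 = $3.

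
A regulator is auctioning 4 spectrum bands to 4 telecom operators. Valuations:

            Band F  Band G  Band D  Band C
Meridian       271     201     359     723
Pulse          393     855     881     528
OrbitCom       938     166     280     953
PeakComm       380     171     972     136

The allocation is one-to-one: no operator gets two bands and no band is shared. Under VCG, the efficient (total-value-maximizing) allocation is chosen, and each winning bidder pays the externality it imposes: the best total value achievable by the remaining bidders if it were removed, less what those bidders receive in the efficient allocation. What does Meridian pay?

Meridian pays $15M.

Efficient allocation: Meridian→Band C ($723M), Pulse→Band G ($855M), OrbitCom→Band F ($938M), PeakComm→Band D ($972M); total welfare W = $3488M.
Meridian receives Band C at value $723M, so the others get W − 723 = $2765M.
Without Meridian: best allocation of the remaining 3 bidders over all 4 bands is Pulse→Band G ($855M), OrbitCom→Band C ($953M), PeakComm→Band D ($972M), total $2780M.
VCG payment = (others' best without Meridian) − (others' welfare with Meridian) = 2780 − 2765 = $15M.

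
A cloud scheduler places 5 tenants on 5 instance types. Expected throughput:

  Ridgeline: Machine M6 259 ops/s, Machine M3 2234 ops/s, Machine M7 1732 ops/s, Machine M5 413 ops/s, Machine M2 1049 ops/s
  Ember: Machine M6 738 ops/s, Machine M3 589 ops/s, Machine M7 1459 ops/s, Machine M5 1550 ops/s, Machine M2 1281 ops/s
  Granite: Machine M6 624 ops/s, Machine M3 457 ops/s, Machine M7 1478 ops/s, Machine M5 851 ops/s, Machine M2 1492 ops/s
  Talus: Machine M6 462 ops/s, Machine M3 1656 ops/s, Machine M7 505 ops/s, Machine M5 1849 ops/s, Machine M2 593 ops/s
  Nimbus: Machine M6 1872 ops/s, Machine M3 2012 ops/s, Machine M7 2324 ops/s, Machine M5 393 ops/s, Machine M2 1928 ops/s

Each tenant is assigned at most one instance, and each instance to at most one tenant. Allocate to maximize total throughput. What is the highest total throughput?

Treat this as an assignment problem: match each tenant to one instance.
Optimal: Ridgeline→Machine M3 (2234 ops/s), Ember→Machine M7 (1459 ops/s), Granite→Machine M2 (1492 ops/s), Talus→Machine M5 (1849 ops/s), Nimbus→Machine M6 (1872 ops/s) — total 2234+1459+1492+1849+1872 = 8906 ops/s.
Row-greedy (each tenant in turn takes its best remaining instance) gives 7653 ops/s, worse by 1253.
Next-best assignment: Ridgeline→Machine M3, Ember→Machine M2, Granite→Machine M7, Talus→Machine M5, Nimbus→Machine M6 = 8714 ops/s.
Checked against all permutations: 8906 ops/s is optimal.

Maximum total: 8906 ops/s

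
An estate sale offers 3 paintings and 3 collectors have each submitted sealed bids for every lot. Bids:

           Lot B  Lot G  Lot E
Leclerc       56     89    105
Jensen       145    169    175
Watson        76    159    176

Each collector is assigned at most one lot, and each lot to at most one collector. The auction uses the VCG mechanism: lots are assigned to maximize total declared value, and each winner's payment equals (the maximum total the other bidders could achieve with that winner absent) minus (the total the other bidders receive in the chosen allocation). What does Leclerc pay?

Efficient allocation: Leclerc→Lot G ($89), Jensen→Lot B ($145), Watson→Lot E ($176); total welfare W = $410.
Leclerc receives Lot G at value $89, so the others get W − 89 = $321.
Without Leclerc: best allocation of the remaining 2 bidders over all 3 lots is Jensen→Lot G ($169), Watson→Lot E ($176), total $345.
VCG payment = (others' best without Leclerc) − (others' welfare with Leclerc) = 345 − 321 = $24.

Leclerc pays $24.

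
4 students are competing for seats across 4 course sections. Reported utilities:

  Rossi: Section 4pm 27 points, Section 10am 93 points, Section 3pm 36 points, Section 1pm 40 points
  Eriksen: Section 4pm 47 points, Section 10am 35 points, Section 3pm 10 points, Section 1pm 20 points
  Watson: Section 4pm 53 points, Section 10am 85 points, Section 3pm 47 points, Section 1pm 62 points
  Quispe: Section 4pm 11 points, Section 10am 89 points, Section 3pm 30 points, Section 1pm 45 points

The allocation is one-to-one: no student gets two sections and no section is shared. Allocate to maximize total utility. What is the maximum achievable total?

Maximum total: 234 points

Optimal: Rossi→Section 3pm (36 points), Eriksen→Section 4pm (47 points), Watson→Section 1pm (62 points), Quispe→Section 10am (89 points) — total 36+47+62+89 = 234 points.
Row-greedy (each student in turn takes its best remaining section) gives 232 points, worse by 2.
Every other assignment is strictly worse.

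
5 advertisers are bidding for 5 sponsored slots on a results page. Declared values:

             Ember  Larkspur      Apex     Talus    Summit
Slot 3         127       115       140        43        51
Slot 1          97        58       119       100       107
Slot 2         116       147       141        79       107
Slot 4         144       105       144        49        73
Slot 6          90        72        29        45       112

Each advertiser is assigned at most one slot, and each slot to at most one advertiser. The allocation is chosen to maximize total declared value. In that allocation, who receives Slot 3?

Apex receives Slot 3.

Optimal: Ember→Slot 4 ($144), Larkspur→Slot 2 ($147), Apex→Slot 3 ($140), Talus→Slot 1 ($100), Summit→Slot 6 ($112) — total 144+147+140+100+112 = $643.
Next-best assignment: Ember→Slot 3, Larkspur→Slot 2, Apex→Slot 4, Talus→Slot 1, Summit→Slot 6 = $630.
Every other assignment is strictly worse.
Apex's own top slot is Slot 4 ($144), but forcing Apex→Slot 4 and reassigning the rest optimally gives only $630 — worse by 13.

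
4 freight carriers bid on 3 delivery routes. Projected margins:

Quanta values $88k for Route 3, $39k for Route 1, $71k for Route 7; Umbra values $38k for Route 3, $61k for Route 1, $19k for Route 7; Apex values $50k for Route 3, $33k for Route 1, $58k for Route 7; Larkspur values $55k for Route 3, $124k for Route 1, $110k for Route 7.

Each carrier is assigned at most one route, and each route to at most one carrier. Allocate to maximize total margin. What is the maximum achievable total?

Maximum total: $270k

Optimal: Quanta→Route 3 ($88k), Larkspur→Route 1 ($124k), Apex→Route 7 ($58k) — total 88+124+58 = $270k.
Row-greedy (each carrier in turn takes its best remaining route) gives $207k, worse by 63.
Swapping Apex↔Larkspur (Apex→Route 1 $33k, Larkspur→Route 7 $110k) loses 39.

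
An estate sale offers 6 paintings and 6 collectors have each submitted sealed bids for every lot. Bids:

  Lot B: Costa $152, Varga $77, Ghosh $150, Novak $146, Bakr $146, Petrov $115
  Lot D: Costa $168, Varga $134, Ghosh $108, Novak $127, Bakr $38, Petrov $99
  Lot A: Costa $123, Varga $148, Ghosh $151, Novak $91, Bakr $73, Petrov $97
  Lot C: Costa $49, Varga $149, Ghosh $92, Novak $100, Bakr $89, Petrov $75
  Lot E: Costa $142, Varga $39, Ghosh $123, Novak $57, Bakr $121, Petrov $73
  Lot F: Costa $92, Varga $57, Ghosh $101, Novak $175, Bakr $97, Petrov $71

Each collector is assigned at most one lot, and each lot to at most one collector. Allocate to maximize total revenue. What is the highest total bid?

Optimal: Costa→Lot D ($168), Varga→Lot C ($149), Ghosh→Lot A ($151), Novak→Lot F ($175), Bakr→Lot E ($121), Petrov→Lot B ($115) — total 168+149+151+175+121+115 = $879.
Column-greedy (each lot in turn goes to its best remaining collector) gives $729, worse by 150.

Max total: $879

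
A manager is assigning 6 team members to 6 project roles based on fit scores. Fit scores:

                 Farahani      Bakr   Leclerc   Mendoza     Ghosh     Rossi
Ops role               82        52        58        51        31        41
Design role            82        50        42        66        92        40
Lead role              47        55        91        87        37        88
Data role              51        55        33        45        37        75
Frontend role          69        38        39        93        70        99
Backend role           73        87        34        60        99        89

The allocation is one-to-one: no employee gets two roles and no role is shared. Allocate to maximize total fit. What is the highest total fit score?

Maximum total: 520 pts

Optimal: Farahani→Ops role (82 pts), Bakr→Backend role (87 pts), Leclerc→Lead role (91 pts), Mendoza→Frontend role (93 pts), Ghosh→Design role (92 pts), Rossi→Data role (75 pts) — total 82+87+91+93+92+75 = 520 pts.
Max-entry greedy (repeatedly take the single best remaining cell) gives 492 pts, worse by 28.
Next-best assignment: Farahani→Ops role, Bakr→Data role, Leclerc→Lead role, Mendoza→Frontend role, Ghosh→Design role, Rossi→Backend role = 502 pts.
Swapping Leclerc↔Mendoza (Leclerc→Frontend role 39 pts, Mendoza→Lead role 87 pts) loses 58.
No other one-to-one assignment exceeds 520 pts.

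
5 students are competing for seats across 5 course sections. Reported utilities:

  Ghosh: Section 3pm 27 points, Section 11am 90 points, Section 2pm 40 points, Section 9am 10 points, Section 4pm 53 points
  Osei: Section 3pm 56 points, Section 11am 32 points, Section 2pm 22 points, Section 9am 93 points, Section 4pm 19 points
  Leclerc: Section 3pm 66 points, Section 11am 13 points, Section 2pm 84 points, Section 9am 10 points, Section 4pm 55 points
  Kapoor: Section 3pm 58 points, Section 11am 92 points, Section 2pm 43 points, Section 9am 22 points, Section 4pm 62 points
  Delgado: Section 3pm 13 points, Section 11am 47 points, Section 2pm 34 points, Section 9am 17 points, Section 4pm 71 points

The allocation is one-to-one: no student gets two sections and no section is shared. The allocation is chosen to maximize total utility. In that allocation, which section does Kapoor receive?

Optimal: Ghosh→Section 11am (90 points), Osei→Section 9am (93 points), Leclerc→Section 2pm (84 points), Kapoor→Section 3pm (58 points), Delgado→Section 4pm (71 points) — total 90+93+84+58+71 = 396 points.
Row-greedy (each student in turn takes its best remaining section) gives 342 points, worse by 54.
Swapping Delgado↔Ghosh (Delgado→Section 11am 47 points, Ghosh→Section 4pm 53 points) loses 61.
Kapoor's own top section is Section 11am (92 points), but forcing Kapoor→Section 11am and reassigning the rest optimally gives only 367 points — worse by 29.

Kapoor receives Section 3pm.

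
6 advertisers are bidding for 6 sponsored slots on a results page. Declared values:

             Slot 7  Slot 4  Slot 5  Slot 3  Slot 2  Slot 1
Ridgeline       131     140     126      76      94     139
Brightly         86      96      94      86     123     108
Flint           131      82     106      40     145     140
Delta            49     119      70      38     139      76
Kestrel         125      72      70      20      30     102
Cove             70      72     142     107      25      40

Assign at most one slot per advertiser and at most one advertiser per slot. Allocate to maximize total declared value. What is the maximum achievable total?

Maximum total: $772

Optimal: Ridgeline→Slot 4 ($140), Brightly→Slot 3 ($86), Flint→Slot 1 ($140), Delta→Slot 2 ($139), Kestrel→Slot 7 ($125), Cove→Slot 5 ($142) — total 140+86+140+139+125+142 = $772.
Max-entry greedy (repeatedly take the single best remaining cell) gives $698, worse by 74.
Next-best assignment: Ridgeline→Slot 1, Brightly→Slot 3, Flint→Slot 2, Delta→Slot 4, Kestrel→Slot 7, Cove→Slot 5 = $756.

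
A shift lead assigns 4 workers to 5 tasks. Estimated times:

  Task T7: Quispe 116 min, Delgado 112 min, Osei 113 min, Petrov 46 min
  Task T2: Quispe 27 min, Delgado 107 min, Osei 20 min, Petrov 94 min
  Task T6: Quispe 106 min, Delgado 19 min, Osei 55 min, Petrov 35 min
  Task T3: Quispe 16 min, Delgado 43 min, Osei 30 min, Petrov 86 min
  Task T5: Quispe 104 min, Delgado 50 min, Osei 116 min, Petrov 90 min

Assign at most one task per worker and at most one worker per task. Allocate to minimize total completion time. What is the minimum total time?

Min total: 101 min

Optimal: Quispe→Task T3 (16 min), Delgado→Task T6 (19 min), Osei→Task T2 (20 min), Petrov→Task T7 (46 min) — total 16+19+20+46 = 101 min.
Next-best assignment: Quispe→Task T3, Delgado→Task T5, Osei→Task T2, Petrov→Task T6 = 121 min.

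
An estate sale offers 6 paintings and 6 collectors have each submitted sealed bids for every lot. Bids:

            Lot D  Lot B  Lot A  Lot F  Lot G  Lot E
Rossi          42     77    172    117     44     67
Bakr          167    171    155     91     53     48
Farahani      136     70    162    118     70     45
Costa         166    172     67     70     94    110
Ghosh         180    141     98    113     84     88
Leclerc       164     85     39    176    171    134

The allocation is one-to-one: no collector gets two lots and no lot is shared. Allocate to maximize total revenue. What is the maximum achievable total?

Max total: $922

Optimal: Rossi→Lot A ($172), Bakr→Lot B ($171), Farahani→Lot F ($118), Costa→Lot E ($110), Ghosh→Lot D ($180), Leclerc→Lot G ($171) — total 172+171+118+110+180+171 = $922.
Row-greedy (each collector in turn takes its best remaining lot) gives $873, worse by 49.
Swapping Leclerc↔Farahani (Leclerc→Lot F $176, Farahani→Lot G $70) loses 43.
No other one-to-one assignment exceeds $922.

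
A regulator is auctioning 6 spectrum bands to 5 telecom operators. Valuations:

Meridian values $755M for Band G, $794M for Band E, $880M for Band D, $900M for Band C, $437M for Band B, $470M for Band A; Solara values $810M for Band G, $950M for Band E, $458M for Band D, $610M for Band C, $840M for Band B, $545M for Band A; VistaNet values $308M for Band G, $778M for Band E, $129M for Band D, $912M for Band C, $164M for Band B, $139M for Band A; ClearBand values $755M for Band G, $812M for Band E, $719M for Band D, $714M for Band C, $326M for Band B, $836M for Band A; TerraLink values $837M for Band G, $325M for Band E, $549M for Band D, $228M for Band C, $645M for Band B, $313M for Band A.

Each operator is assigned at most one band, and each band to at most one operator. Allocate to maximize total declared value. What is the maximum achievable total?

Max total: $4415M

Optimal: Meridian→Band D ($880M), Solara→Band E ($950M), VistaNet→Band C ($912M), ClearBand→Band A ($836M), TerraLink→Band G ($837M) — total 880+950+912+836+837 = $4415M.
Column-greedy (each band in turn goes to its best remaining operator) gives $3905M, worse by 510.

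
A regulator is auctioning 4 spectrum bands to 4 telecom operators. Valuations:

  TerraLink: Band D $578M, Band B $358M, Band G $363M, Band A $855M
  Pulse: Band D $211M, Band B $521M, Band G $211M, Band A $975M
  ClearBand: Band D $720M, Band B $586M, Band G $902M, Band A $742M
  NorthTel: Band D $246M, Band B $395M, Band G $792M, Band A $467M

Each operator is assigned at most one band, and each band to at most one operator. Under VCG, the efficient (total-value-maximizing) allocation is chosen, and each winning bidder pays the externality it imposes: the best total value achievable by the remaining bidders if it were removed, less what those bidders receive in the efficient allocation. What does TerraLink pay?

TerraLink pays $134M.

Efficient allocation: TerraLink→Band D ($578M), Pulse→Band A ($975M), ClearBand→Band B ($586M), NorthTel→Band G ($792M); total welfare W = $2931M.
TerraLink receives Band D at value $578M, so the others get W − 578 = $2353M.
Without TerraLink: best allocation of the remaining 3 bidders over all 4 bands is Pulse→Band A ($975M), ClearBand→Band D ($720M), NorthTel→Band G ($792M), total $2487M.
VCG payment = (others' best without TerraLink) − (others' welfare with TerraLink) = 2487 − 2353 = $134M.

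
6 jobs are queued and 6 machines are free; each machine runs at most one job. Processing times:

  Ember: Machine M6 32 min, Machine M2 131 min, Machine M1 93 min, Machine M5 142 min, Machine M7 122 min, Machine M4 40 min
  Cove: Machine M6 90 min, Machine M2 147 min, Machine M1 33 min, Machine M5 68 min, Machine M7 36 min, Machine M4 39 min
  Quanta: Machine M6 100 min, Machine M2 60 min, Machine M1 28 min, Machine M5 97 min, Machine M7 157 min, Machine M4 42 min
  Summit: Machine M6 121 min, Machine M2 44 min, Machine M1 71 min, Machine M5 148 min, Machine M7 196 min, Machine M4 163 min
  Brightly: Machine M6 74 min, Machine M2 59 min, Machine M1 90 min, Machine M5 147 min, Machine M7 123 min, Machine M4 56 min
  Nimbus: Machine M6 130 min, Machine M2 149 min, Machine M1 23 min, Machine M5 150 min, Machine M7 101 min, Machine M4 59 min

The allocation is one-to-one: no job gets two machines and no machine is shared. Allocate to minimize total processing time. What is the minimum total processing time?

Min total: 288 min

Optimal: Ember→Machine M6 (32 min), Cove→Machine M7 (36 min), Quanta→Machine M5 (97 min), Summit→Machine M2 (44 min), Brightly→Machine M4 (56 min), Nimbus→Machine M1 (23 min) — total 32+36+97+44+56+23 = 288 min.
Row-greedy (each job in turn takes its cheapest remaining machine) gives 424 min, worse by 136.
Swapping Brightly↔Ember (Brightly→Machine M6 74 min, Ember→Machine M4 40 min) adds 26.
No other one-to-one assignment undercuts 288 min.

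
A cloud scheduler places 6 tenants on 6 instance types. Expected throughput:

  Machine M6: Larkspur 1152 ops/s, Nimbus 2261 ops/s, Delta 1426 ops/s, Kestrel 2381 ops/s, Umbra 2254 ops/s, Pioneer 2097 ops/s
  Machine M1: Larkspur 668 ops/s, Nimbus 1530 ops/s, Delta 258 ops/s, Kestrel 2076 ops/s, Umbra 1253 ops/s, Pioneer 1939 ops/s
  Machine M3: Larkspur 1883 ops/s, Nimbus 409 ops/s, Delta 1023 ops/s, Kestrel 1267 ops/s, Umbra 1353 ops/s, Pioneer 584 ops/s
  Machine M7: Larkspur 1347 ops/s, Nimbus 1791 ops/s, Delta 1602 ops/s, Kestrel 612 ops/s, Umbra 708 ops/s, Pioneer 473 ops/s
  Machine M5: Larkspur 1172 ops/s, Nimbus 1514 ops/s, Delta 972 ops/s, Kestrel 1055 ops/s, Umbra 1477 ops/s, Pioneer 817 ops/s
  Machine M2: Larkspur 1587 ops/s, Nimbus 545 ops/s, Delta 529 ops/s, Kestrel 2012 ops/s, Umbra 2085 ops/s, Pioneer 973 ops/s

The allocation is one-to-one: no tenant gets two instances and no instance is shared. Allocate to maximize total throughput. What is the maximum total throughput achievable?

Optimal: Larkspur→Machine M3 (1883 ops/s), Nimbus→Machine M5 (1514 ops/s), Delta→Machine M7 (1602 ops/s), Kestrel→Machine M6 (2381 ops/s), Umbra→Machine M2 (2085 ops/s), Pioneer→Machine M1 (1939 ops/s) — total 1883+1514+1602+2381+2085+1939 = 11404 ops/s.
Max-entry greedy (repeatedly take the single best remaining cell) gives 11051 ops/s, worse by 353.
Next-best assignment: Larkspur→Machine M3, Nimbus→Machine M5, Delta→Machine M7, Kestrel→Machine M1, Umbra→Machine M2, Pioneer→Machine M6 = 11257 ops/s.
Swapping Umbra↔Larkspur (Umbra→Machine M3 1353 ops/s, Larkspur→Machine M2 1587 ops/s) loses 1028.

Max total: 11404 ops/s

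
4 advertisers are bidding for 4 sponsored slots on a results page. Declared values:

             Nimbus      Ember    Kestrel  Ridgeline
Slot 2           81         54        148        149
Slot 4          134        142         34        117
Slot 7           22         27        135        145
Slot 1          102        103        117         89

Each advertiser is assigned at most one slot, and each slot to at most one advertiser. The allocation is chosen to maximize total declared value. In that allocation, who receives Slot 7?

This is a one-to-one assignment (maximum-weight bipartite matching).
Optimal: Nimbus→Slot 1 ($102), Ember→Slot 4 ($142), Kestrel→Slot 2 ($148), Ridgeline→Slot 7 ($145) — total 102+142+148+145 = $537.
Row-greedy (each advertiser in turn takes its best remaining slot) gives $530, worse by 7.
Checked against all permutations: $537 is optimal.
Ridgeline's own top slot is Slot 2 ($149), but forcing Ridgeline→Slot 2 and reassigning the rest optimally gives only $528 — worse by 9.

Ridgeline receives Slot 7.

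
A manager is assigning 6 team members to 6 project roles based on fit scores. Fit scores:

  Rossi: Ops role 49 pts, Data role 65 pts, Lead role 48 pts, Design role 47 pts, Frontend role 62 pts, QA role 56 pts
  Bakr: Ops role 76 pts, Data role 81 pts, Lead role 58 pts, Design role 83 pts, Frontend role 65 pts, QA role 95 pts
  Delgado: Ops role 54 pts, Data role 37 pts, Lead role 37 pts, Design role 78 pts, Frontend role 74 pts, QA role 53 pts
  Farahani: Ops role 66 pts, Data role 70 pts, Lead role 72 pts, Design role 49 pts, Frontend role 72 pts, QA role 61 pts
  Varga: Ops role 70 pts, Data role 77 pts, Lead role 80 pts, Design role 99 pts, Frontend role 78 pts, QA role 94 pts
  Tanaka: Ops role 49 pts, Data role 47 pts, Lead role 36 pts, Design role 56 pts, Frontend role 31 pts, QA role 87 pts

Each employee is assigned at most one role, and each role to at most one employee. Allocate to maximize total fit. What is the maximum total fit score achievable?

Max total: 473 pts

Treat this as an assignment problem: match each employee to one role.
Optimal: Rossi→Data role (65 pts), Bakr→Ops role (76 pts), Delgado→Frontend role (74 pts), Farahani→Lead role (72 pts), Varga→Design role (99 pts), Tanaka→QA role (87 pts) — total 65+76+74+72+99+87 = 473 pts.
Max-entry greedy (repeatedly take the single best remaining cell) gives 454 pts, worse by 19.
Swapping Varga↔Bakr (Varga→Ops role 70 pts, Bakr→Design role 83 pts) loses 22.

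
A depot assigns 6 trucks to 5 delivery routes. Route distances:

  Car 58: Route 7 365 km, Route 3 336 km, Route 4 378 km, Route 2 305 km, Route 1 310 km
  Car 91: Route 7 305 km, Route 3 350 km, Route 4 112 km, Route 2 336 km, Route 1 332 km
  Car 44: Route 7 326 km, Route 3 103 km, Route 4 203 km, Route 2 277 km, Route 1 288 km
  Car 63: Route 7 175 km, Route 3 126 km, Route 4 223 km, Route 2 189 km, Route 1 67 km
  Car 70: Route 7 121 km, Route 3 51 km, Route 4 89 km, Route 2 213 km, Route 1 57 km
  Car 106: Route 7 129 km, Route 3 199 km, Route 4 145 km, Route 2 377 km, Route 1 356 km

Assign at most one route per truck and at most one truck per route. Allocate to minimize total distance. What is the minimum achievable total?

Minimum total: 590 km

Optimal: Car 106→Route 7 (129 km), Car 44→Route 3 (103 km), Car 91→Route 4 (112 km), Car 63→Route 2 (189 km), Car 70→Route 1 (57 km) — total 129+103+112+189+57 = 590 km.
Column-greedy (each route in turn goes to its cheapest remaining truck) gives 835 km, worse by 245.
Swapping Car 70↔Car 106 (Car 70→Route 7 121 km, Car 106→Route 1 356 km) adds 291.
Every other assignment is strictly worse.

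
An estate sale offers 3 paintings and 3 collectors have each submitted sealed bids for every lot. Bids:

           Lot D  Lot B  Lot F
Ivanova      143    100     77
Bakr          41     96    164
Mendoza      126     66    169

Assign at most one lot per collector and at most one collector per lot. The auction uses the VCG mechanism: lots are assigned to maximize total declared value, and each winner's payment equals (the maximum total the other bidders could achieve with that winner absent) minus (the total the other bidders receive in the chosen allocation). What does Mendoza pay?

Efficient allocation: Ivanova→Lot D ($143), Bakr→Lot B ($96), Mendoza→Lot F ($169); total welfare W = $408.
Mendoza receives Lot F at value $169, so the others get W − 169 = $239.
Without Mendoza: best allocation of the remaining 2 bidders over all 3 lots is Ivanova→Lot D ($143), Bakr→Lot F ($164), total $307.
VCG payment = (others' best without Mendoza) − (others' welfare with Mendoza) = 307 − 239 = $68.

Mendoza pays $68.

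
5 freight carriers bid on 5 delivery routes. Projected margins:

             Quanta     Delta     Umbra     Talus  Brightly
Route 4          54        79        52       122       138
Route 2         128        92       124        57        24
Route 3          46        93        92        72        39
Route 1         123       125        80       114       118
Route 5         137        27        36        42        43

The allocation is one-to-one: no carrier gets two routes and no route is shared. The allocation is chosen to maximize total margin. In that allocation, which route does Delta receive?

Delta receives Route 3.

Optimal: Quanta→Route 5 ($137k), Delta→Route 3 ($93k), Umbra→Route 2 ($124k), Talus→Route 1 ($114k), Brightly→Route 4 ($138k) — total 137+93+124+114+138 = $606k.
Column-greedy (each route in turn goes to its best remaining carrier) gives $509k, worse by 97.
No other one-to-one assignment exceeds $606k.
Delta's own top route is Route 1 ($125k), but forcing Delta→Route 1 and reassigning the rest optimally gives only $596k — worse by 10.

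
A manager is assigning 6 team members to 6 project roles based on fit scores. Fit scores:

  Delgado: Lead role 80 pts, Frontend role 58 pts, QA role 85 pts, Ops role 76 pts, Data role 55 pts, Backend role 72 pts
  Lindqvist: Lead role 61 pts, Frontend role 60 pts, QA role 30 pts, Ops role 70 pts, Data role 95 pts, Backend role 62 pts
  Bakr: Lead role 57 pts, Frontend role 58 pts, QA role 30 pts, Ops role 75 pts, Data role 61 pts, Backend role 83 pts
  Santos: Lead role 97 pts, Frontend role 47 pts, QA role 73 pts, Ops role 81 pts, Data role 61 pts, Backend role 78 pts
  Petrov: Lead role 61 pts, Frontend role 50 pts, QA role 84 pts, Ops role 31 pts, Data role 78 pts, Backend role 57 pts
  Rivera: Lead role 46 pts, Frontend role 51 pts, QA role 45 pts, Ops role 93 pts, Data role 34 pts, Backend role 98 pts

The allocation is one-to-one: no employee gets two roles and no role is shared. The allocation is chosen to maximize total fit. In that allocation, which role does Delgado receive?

Optimal: Delgado→Frontend role (58 pts), Lindqvist→Data role (95 pts), Bakr→Backend role (83 pts), Santos→Lead role (97 pts), Petrov→QA role (84 pts), Rivera→Ops role (93 pts) — total 58+95+83+97+84+93 = 510 pts.
Next-best assignment: Delgado→Ops role, Lindqvist→Data role, Bakr→Frontend role, Santos→Lead role, Petrov→QA role, Rivera→Backend role = 508 pts.
No other one-to-one assignment exceeds 510 pts.
Delgado's own top role is QA role (85 pts), but forcing Delgado→QA role and reassigning the rest optimally gives only 503 pts — worse by 7.

Delgado receives Frontend role.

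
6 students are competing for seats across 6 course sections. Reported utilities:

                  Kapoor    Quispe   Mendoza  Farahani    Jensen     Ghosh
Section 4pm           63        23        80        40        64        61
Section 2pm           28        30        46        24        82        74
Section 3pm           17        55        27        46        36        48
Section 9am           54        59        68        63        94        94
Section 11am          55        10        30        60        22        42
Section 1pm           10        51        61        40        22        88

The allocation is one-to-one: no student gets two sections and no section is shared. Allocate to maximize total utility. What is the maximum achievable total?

Optimal: Kapoor→Section 11am (55 points), Quispe→Section 3pm (55 points), Mendoza→Section 4pm (80 points), Farahani→Section 9am (63 points), Jensen→Section 2pm (82 points), Ghosh→Section 1pm (88 points) — total 55+55+80+63+82+88 = 423 points.
Max-entry greedy (repeatedly take the single best remaining cell) gives 405 points, worse by 18.
Swapping Ghosh↔Mendoza (Ghosh→Section 4pm 61 points, Mendoza→Section 1pm 61 points) loses 46.

Maximum total: 423 points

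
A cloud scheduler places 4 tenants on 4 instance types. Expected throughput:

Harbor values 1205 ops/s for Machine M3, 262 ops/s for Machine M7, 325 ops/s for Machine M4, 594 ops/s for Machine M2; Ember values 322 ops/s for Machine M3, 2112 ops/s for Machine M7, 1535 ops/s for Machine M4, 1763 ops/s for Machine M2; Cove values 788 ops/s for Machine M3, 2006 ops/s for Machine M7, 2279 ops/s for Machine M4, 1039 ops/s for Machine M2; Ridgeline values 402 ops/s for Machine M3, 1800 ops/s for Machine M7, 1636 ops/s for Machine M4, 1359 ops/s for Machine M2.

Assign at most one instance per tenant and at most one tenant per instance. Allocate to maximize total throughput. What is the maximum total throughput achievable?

Optimal: Harbor→Machine M3 (1205 ops/s), Ember→Machine M2 (1763 ops/s), Cove→Machine M4 (2279 ops/s), Ridgeline→Machine M7 (1800 ops/s) — total 1205+1763+2279+1800 = 7047 ops/s.
Max-entry greedy (repeatedly take the single best remaining cell) gives 6955 ops/s, worse by 92.
Swapping Ember↔Ridgeline (Ember→Machine M7 2112 ops/s, Ridgeline→Machine M2 1359 ops/s) loses 92.
Checked against all permutations: 7047 ops/s is optimal.

Maximum total: 7047 ops/s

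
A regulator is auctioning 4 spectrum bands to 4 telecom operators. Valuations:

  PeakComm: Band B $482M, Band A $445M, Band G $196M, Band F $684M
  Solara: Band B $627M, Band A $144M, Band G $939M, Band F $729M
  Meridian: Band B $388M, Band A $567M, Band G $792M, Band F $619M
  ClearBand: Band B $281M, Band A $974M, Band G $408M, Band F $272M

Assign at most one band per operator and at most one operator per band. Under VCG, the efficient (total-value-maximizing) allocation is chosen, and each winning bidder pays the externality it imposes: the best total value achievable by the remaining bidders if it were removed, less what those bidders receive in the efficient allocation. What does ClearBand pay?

ClearBand pays $87M.

Efficient allocation: PeakComm→Band F ($684M), Solara→Band B ($627M), Meridian→Band G ($792M), ClearBand→Band A ($974M); total welfare W = $3077M.
ClearBand receives Band A at value $974M, so the others get W − 974 = $2103M.
Without ClearBand: best allocation of the remaining 3 bidders over all 4 bands is PeakComm→Band F ($684M), Solara→Band G ($939M), Meridian→Band A ($567M), total $2190M.
VCG payment = (others' best without ClearBand) − (others' welfare with ClearBand) = 2190 − 2103 = $87M.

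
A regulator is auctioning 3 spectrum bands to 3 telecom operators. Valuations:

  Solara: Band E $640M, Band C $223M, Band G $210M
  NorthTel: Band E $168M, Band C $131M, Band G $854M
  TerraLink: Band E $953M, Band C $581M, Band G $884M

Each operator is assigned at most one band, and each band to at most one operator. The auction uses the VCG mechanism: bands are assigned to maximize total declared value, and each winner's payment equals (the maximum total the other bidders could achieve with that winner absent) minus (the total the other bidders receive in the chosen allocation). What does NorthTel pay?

Efficient allocation: Solara→Band E ($640M), NorthTel→Band G ($854M), TerraLink→Band C ($581M); total welfare W = $2075M.
NorthTel receives Band G at value $854M, so the others get W − 854 = $1221M.
Without NorthTel: best allocation of the remaining 2 bidders over all 3 bands is Solara→Band E ($640M), TerraLink→Band G ($884M), total $1524M.
VCG payment = (others' best without NorthTel) − (others' welfare with NorthTel) = 1524 − 1221 = $303M.

NorthTel pays $303M.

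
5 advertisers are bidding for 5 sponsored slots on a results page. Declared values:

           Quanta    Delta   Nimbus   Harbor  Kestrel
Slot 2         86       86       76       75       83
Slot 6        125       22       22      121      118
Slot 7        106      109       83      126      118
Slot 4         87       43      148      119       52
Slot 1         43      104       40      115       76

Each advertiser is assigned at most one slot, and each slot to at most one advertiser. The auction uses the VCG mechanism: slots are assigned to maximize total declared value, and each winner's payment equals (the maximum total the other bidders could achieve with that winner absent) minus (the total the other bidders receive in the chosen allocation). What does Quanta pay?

Quanta pays $29.

Efficient allocation: Quanta→Slot 6 ($125), Delta→Slot 2 ($86), Nimbus→Slot 4 ($148), Harbor→Slot 1 ($115), Kestrel→Slot 7 ($118); total welfare W = $592.
Quanta receives Slot 6 at value $125, so the others get W − 125 = $467.
Without Quanta: best allocation of the remaining 4 bidders over all 5 slots is Delta→Slot 1 ($104), Nimbus→Slot 4 ($148), Harbor→Slot 7 ($126), Kestrel→Slot 6 ($118), total $496.
VCG payment = (others' best without Quanta) − (others' welfare with Quanta) = 496 − 467 = $29.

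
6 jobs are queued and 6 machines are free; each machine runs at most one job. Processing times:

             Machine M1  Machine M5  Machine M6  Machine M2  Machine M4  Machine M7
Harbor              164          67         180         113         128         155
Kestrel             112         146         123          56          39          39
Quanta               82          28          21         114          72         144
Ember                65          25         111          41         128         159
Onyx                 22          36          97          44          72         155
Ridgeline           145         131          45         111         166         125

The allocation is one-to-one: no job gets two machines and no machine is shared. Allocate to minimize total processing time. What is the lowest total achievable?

Optimal: Harbor→Machine M5 (67 min), Kestrel→Machine M7 (39 min), Quanta→Machine M4 (72 min), Ember→Machine M2 (41 min), Onyx→Machine M1 (22 min), Ridgeline→Machine M6 (45 min) — total 67+39+72+41+22+45 = 286 min.
Row-greedy (each job in turn takes its cheapest remaining machine) gives 315 min, worse by 29.
Swapping Quanta↔Kestrel (Quanta→Machine M7 144 min, Kestrel→Machine M4 39 min) adds 72.
Checked against all permutations: 286 min is optimal.

Min total: 286 min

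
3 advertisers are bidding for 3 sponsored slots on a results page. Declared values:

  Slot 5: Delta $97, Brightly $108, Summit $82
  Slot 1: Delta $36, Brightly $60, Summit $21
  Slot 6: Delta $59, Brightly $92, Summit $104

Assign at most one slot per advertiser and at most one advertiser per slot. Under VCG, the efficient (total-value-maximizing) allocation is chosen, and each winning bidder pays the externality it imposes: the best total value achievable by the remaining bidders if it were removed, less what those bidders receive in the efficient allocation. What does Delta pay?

Delta pays $48.

Efficient allocation: Delta→Slot 5 ($97), Brightly→Slot 1 ($60), Summit→Slot 6 ($104); total welfare W = $261.
Delta receives Slot 5 at value $97, so the others get W − 97 = $164.
Without Delta: best allocation of the remaining 2 bidders over all 3 slots is Brightly→Slot 5 ($108), Summit→Slot 6 ($104), total $212.
VCG payment = (others' best without Delta) − (others' welfare with Delta) = 212 − 164 = $48.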